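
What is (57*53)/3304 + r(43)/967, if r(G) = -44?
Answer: 2775931/3194968 ≈ 0.86884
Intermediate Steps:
(57*53)/3304 + r(43)/967 = (57*53)/3304 - 44/967 = 3021*(1/3304) - 44*1/967 = 3021/3304 - 44/967 = 2775931/3194968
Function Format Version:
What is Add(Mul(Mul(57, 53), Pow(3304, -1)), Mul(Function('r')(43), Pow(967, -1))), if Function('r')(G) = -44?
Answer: Rational(2775931, 3194968) ≈ 0.86884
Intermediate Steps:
Add(Mul(Mul(57, 53), Pow(3304, -1)), Mul(Function('r')(43), Pow(967, -1))) = Add(Mul(Mul(57, 53), Pow(3304, -1)), Mul(-44, Pow(967, -1))) = Add(Mul(3021, Rational(1, 3304)), Mul(-44, Rational(1, 967))) = Add(Rational(3021, 3304), Rational(-44, 967)) = Rational(2775931, 3194968)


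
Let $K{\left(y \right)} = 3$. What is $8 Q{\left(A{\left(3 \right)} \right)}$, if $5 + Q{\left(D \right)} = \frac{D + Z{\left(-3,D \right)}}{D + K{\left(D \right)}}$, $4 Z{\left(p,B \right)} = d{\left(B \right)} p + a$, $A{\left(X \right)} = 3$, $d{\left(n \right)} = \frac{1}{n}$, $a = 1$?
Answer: $-36$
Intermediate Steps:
$Z{\left(p,B \right)} = \frac{1}{4} + \frac{p}{4 B}$ ($Z{\left(p,B \right)} = \frac{\frac{p}{B} + 1}{4} = \frac{1 + \frac{p}{B}}{4} = \frac{1}{4} + \frac{p}{4 B}$)
$Q{\left(D \right)} = -5 + \frac{D + \frac{-3 + D}{4 D}}{3 + D}$ ($Q{\left(D \right)} = -5 + \frac{D + \frac{D - 3}{4 D}}{D + 3} = -5 + \frac{D + \frac{-3 + D}{4 D}}{3 + D}$)
$8 Q{\left(A{\left(3 \right)} \right)} = 8 \frac{-3 - 3 \left(59 + 16 \cdot 3\right)}{4 \cdot 3 \left(3 + 3\right)} = 8 \cdot \frac{1}{4} \cdot \frac{1}{3} \cdot \frac{1}{6} \left(-3 - 3 \left(59 + 48\right)\right) = 8 \cdot \frac{1}{4} \cdot \frac{1}{3} \cdot \frac{1}{6} \left(-3 - 3 \cdot 107\right) = 8 \cdot \frac{1}{4} \cdot \frac{1}{3} \cdot \frac{1}{6} \left(-3 - 321\right) = 8 \cdot \frac{1}{4} \cdot \frac{1}{3} \cdot \frac{1}{6} \left(-324\right) = 8 \left(- \frac{9}{2}\right) = -36$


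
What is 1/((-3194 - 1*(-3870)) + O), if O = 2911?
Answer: 1/3587 ≈ 0.00027878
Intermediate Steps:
1/((-3194 - 1*(-3870)) + O) = 1/((-3194 - 1*(-3870)) + 2911) = 1/((-3194 + 3870) + 2911) = 1/(676 + 2911) = 1/3587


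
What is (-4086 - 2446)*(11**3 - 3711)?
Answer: 15546160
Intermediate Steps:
(-4086 - 2446)*(11**3 - 3711) = -6532*(1331 - 3711) = -6532*(-2380) = 15546160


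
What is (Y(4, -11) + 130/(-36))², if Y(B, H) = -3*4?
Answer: 78961/324 ≈ 243.71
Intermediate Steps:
Y(B, H) = -12
(Y(4, -11) + 130/(-36))² = (-12 + 130/(-36))² = (-12 + 130*(-1/36))² = (-12 - 65/18)² = (-281/18)² = 78961/324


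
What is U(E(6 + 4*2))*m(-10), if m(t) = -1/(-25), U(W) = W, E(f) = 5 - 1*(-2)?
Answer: 7/25 ≈ 0.28000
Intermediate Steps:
E(f) = 7 (E(f) = 5 + 2 = 7)
m(t) = 1/25 (m(t) = -1*(-1/25) = 1/25)
U(E(6 + 4*2))*m(-10) = 7*(1/25) = 7/25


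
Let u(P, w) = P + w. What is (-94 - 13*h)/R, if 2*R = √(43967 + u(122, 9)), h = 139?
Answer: -1901*√44098/22049 ≈ -18.105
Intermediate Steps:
R = √44098/2 (R = √(43967 + (122 + 9))/2 = √(43967 + 131)/2 = √44098/2 ≈ 105.00)
(-94 - 13*h)/R = (-94 - 13*139)/((√44098/2)) = (-94 - 1807)*(√44098/22049) = -1901*√44098/22049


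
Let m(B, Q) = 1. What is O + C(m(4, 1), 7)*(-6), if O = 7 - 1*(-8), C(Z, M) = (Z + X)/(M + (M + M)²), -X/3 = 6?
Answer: 3147/203 ≈ 15.502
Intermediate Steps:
X = -18 (X = -3*6 = -18)
C(Z, M) = (-18 + Z)/(M + 4*M²) (C(Z, M) = (Z - 18)/(M + (M + M)²) = (-18 + Z)/(M + (2*M)²) = (-18 + Z)/(M + 4*M²))
O = 15 (O = 7 + 8 = 15)
O + C(m(4, 1), 7)*(-6) = 15 + ((-18 + 1)/(7*(1 + 4*7)))*(-6) = 15 + ((⅐)*(-17)/(1 + 28))*(-6) = 15 + ((⅐)*(-17)/29)*(-6) = 15 + ((⅐)*(1/29)*(-17))*(-6) = 15 - 17/203*(-6) = 15 + 102/203 = 3147/203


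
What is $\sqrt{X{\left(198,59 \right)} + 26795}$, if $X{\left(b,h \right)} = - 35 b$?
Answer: $\sqrt{19865} \approx 140.94$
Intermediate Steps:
$X{\left(b,h \right)} = - 35 b$
$\sqrt{X{\left(198,59 \right)} + 26795} = \sqrt{\left(-35\right) 198 + 26795} = \sqrt{-6930 + 26795} = \sqrt{19865}$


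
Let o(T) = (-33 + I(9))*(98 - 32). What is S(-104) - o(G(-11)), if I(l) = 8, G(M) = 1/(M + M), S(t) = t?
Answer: 1546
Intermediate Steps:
G(M) = 1/(2*M)
o(T) = -1650 (o(T) = (-33 + 8)*(98 - 32) = -25*66 = -1650)
S(-104) - o(G(-11)) = -104 - 1*(-1650) = -104 + 1650 = 1546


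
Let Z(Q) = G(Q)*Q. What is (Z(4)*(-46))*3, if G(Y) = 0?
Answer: 0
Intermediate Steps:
Z(Q) = 0 (Z(Q) = 0*Q = 0)
(Z(4)*(-46))*3 = (0*(-46))*3 = 0*3 = 0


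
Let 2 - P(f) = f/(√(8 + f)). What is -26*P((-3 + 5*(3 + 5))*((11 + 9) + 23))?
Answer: -52 + 3182*√1599/123 ≈ 982.47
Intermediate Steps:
P(f) = 2 - f/√(8 + f) (P(f) = 2 - f/(√(8 + f)) = 2 - f/√(8 + f))
-26*P((-3 + 5*(3 + 5))*((11 + 9) + 23)) = -26*(2 - (-3 + 5*(3 + 5))*((11 + 9) + 23)/√(8 + (-3 + 5*(3 + 5))*((11 + 9) + 23))) = -26*(2 - (-3 + 5*8)*(20 + 23)/√(8 + (-3 + 5*8)*(20 + 23))) = -26*(2 - (-3 + 40)*43/√(8 + (-3 + 40)*43)) = -26*(2 - 37*43/√(8 + 37*43)) = -26*(2 - 1*1591/√(8 + 1591)) = -26*(2 - 1*1591/√1599) = -26*(2 - 1*1591*√1599/1599) = -26*(2 - 1591*√1599/1599) = -52 + 3182*√1599/123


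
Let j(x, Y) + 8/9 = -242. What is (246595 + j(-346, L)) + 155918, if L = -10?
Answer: 3620431/9 ≈ 4.0227e+5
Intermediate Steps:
j(x, Y) = -2186/9 (j(x, Y) = -8/9 - 242 = -2186/9)
(246595 + j(-346, L)) + 155918 = (246595 - 2186/9) + 155918 = 2217169/9 + 155918 = 3620431/9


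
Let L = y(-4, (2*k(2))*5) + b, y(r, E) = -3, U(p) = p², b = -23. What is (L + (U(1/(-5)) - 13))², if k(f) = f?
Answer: 948676/625 ≈ 1517.9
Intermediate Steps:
L = -26 (L = -3 - 23 = -26)
(L + (U(1/(-5)) - 13))² = (-26 + ((1/(-5))² - 13))² = (-26 + ((-⅕)² - 13))² = (-26 + (1/25 - 13))² = (-26 - 324/25)² = (-974/25)² = 948676/625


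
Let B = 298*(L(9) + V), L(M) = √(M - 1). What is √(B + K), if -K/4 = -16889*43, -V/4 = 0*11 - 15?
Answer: 2*√(730697 + 149*√2) ≈ 1709.9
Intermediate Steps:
V = 60 (V = -4*(0*11 - 15) = -4*(0 - 15) = -4*(-15) = 60)
L(M) = √(-1 + M)
K = 2904908 (K = -(-67556)*43 = -4*(-726227) = 2904908)
B = 17880 + 596*√2 (B = 298*(√(-1 + 9) + 60) = 298*(√8 + 60) = 298*(2*√2 + 60) = 298*(60 + 2*√2) = 17880 + 596*√2 ≈ 18723.)
√(B + K) = √((17880 + 596*√2) + 2904908) = √(2922788 + 596*√2)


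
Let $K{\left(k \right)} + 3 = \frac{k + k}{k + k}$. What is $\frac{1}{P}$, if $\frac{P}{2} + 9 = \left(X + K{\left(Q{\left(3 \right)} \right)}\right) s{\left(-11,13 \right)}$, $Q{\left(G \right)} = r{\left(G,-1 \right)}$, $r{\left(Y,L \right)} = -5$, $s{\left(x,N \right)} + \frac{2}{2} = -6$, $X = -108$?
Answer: $\frac{1}{1522} \approx 0.00065703$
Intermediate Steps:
$s{\left(x,N \right)} = -7$ ($s{\left(x,N \right)} = -1 - 6 = -7$)
$Q{\left(G \right)} = -5$
$K{\left(k \right)} = -2$ ($K{\left(k \right)} = -3 + \frac{k + k}{k + k} = -3 + \frac{2 k}{2 k} = -3 + 2 k \frac{1}{2 k} = -3 + 1 = -2$)
$P = 1522$ ($P = -18 + 2 \left(-108 - 2\right) \left(-7\right) = -18 + 2 \left(\left(-110\right) \left(-7\right)\right) = -18 + 2 \cdot 770 = -18 + 1540 = 1522$)
$\frac{1}{P} = \frac{1}{1522}$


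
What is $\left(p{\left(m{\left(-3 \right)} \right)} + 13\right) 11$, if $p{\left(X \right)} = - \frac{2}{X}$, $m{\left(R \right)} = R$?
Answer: $\frac{451}{3} \approx 150.33$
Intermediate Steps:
$\left(p{\left(m{\left(-3 \right)} \right)} + 13\right) 11 = \left(- \frac{2}{-3} + 13\right) 11 = \left(\left(-2\right) \left(- \frac{1}{3}\right) + 13\right) 11 = \left(\frac{2}{3} + 13\right) 11 = \frac{41}{3} \cdot 11 = \frac{451}{3}$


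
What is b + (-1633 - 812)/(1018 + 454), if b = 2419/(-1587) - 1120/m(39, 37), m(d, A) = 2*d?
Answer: -7721711/440128 ≈ -17.544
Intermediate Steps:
b = -109229/6877 (b = 2419/(-1587) - 1120/(2*39) = 2419*(-1/1587) - 1120/78 = -2419/1587 - 1120*1/78 = -2419/1587 - 560/39 = -109229/6877 ≈ -15.883)
b + (-1633 - 812)/(1018 + 454) = -109229/6877 + (-1633 - 812)/(1018 + 454) = -109229/6877 - 2445/1472 = -7721711/440128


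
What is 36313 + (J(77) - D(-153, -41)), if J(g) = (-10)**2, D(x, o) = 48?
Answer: 36365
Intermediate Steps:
J(g) = 100
36313 + (J(77) - D(-153, -41)) = 36313 + (100 - 1*48) = 36313 + (100 - 48) = 36313 + 52 = 36365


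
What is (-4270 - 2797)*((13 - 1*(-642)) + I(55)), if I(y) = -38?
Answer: -4360339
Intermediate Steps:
(-4270 - 2797)*((13 - 1*(-642)) + I(55)) = (-4270 - 2797)*((13 - 1*(-642)) - 38) = -7067*((13 + 642) - 38) = -7067*(655 - 38) = -7067*617 = -4360339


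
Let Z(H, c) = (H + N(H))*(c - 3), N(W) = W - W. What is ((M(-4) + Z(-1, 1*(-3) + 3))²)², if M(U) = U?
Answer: 1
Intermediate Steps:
N(W) = 0
Z(H, c) = H*(-3 + c) (Z(H, c) = (H + 0)*(c - 3) = H*(-3 + c))
((M(-4) + Z(-1, 1*(-3) + 3))²)² = ((-4 - (-3 + (1*(-3) + 3)))²)² = ((-4 - (-3 + (-3 + 3)))²)² = ((-4 - (-3 + 0))²)² = ((-4 - 1*(-3))²)² = ((-4 + 3)²)² = ((-1)²)² = 1² = 1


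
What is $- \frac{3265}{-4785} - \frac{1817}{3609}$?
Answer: $\frac{205936}{1151271} \approx 0.17888$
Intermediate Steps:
$- \frac{3265}{-4785} - \frac{1817}{3609} = \left(-3265\right) \left(- \frac{1}{4785}\right) - \frac{1817}{3609} = \frac{653}{957} - \frac{1817}{3609} = \frac{205936}{1151271}$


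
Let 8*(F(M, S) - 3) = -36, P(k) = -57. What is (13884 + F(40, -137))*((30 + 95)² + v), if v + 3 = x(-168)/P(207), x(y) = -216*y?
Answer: 3952653165/19 ≈ 2.0803e+8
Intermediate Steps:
F(M, S) = -3/2 (F(M, S) = 3 + (⅛)*(-36) = 3 - 9/2 = -3/2)
v = -12153/19 (v = -3 - 216*(-168)/(-57) = -3 + 36288*(-1/57) = -3 - 12096/19 = -12153/19 ≈ -639.63)
(13884 + F(40, -137))*((30 + 95)² + v) = (13884 - 3/2)*((30 + 95)² - 12153/19) = 27765*(125² - 12153/19)/2 = 27765*(15625 - 12153/19)/2 = (27765/2)*(284722/19) = 3952653165/19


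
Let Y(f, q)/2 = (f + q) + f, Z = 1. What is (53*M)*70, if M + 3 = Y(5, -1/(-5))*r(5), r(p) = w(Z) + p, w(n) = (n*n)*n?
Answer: 442974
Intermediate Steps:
w(n) = n**3 (w(n) = n**2*n = n**3)
Y(f, q) = 2*q + 4*f (Y(f, q) = 2*((f + q) + f) = 2*(q + 2*f) = 2*q + 4*f)
r(p) = 1 + p (r(p) = 1**3 + p = 1 + p)
M = 597/5 (M = -3 + (2*(-1/(-5)) + 4*5)*(1 + 5) = -3 + (2*(-1*(-1/5)) + 20)*6 = -3 + (2*(1/5) + 20)*6 = -3 + (2/5 + 20)*6 = -3 + (102/5)*6 = -3 + 612/5 = 597/5 ≈ 119.40)
(53*M)*70 = (53*(597/5))*70 = (31641/5)*70 = 442974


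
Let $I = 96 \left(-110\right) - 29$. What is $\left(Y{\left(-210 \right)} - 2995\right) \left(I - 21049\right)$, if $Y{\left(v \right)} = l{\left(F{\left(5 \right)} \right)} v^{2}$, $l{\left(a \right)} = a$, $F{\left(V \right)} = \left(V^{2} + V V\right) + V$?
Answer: $-76643213190$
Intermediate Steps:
$F{\left(V \right)} = V + 2 V^{2}$ ($F{\left(V \right)} = \left(V^{2} + V^{2}\right) + V = 2 V^{2} + V = V + 2 V^{2}$)
$I = -10589$ ($I = -10560 - 29 = -10589$)
$Y{\left(v \right)} = 55 v^{2}$ ($Y{\left(v \right)} = 5 \left(1 + 2 \cdot 5\right) v^{2} = 5 \left(1 + 10\right) v^{2} = 5 \cdot 11 v^{2} = 55 v^{2}$)
$\left(Y{\left(-210 \right)} - 2995\right) \left(I - 21049\right) = \left(55 \left(-210\right)^{2} - 2995\right) \left(-10589 - 21049\right) = \left(55 \cdot 44100 - 2995\right) \left(-31638\right) = \left(2425500 - 2995\right) \left(-31638\right) = 2422505 \left(-31638\right) = -76643213190$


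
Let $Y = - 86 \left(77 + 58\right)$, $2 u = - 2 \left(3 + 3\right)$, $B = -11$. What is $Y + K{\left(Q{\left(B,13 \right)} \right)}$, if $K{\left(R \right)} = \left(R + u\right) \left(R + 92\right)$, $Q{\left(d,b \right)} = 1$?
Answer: $-12075$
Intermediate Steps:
$u = -6$ ($u = \frac{\left(-2\right) \left(3 + 3\right)}{2} = \frac{\left(-2\right) 6}{2} = \frac{1}{2} \left(-12\right) = -6$)
$Y = -11610$ ($Y = \left(-86\right) 135 = -11610$)
$K{\left(R \right)} = \left(-6 + R\right) \left(92 + R\right)$ ($K{\left(R \right)} = \left(R - 6\right) \left(R + 92\right) = \left(-6 + R\right) \left(92 + R\right)$)
$Y + K{\left(Q{\left(B,13 \right)} \right)} = -11610 + \left(-552 + 1^{2} + 86 \cdot 1\right) = -11610 + \left(-552 + 1 + 86\right) = -11610 - 465 = -12075$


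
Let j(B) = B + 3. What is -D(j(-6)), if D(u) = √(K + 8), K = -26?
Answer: -3*I*√2 ≈ -4.2426*I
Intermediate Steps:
j(B) = 3 + B
D(u) = 3*I*√2 (D(u) = √(-26 + 8) = √(-18) = 3*I*√2)
-D(j(-6)) = -3*I*√2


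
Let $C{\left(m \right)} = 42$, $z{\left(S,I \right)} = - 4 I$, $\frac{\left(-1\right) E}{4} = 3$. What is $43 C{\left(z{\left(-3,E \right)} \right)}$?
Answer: $1806$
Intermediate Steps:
$E = -12$ ($E = \left(-4\right) 3 = -12$)
$43 C{\left(z{\left(-3,E \right)} \right)} = 43 \cdot 42 = 1806$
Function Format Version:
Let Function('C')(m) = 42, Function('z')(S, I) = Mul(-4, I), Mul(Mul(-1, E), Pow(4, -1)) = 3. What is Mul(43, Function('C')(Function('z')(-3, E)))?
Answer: 1806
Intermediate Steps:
E = -12 (E = Mul(-4, 3) = -12)
Mul(43, Function('C')(Function('z')(-3, E))) = Mul(43, 42) = 1806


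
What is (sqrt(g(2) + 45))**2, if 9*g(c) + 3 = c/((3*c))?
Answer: 1207/27 ≈ 44.704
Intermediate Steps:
g(c) = -8/27 (g(c) = -1/3 + (c/((3*c)))/9 = -1/3 + (c*(1/(3*c)))/9 = -1/3 + (1/9)*(1/3) = -1/3 + 1/27 = -8/27)
(sqrt(g(2) + 45))**2 = (sqrt(-8/27 + 45))**2 = (sqrt(1207/27))**2 = (sqrt(3621)/9)**2 = 1207/27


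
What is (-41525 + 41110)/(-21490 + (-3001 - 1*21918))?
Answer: 415/46409 ≈ 0.0089422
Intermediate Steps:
(-41525 + 41110)/(-21490 + (-3001 - 1*21918)) = -415/(-21490 + (-3001 - 21918)) = -415/(-21490 - 24919) = -415/(-46409) = -415*(-1/46409) = 415/46409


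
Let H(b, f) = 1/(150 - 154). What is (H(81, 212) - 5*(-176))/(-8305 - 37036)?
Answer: -3519/181364 ≈ -0.019403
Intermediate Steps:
H(b, f) = -¼ (H(b, f) = 1/(-4) = -¼)
(H(81, 212) - 5*(-176))/(-8305 - 37036) = (-¼ - 5*(-176))/(-8305 - 37036) = (-¼ + 880)/(-45341) = (3519/4)*(-1/45341) = -3519/181364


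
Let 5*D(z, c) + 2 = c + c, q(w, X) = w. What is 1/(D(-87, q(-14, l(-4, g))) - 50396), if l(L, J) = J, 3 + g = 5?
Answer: -1/50402 ≈ -1.9840e-5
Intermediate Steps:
g = 2 (g = -3 + 5 = 2)
D(z, c) = -⅖ + 2*c/5 (D(z, c) = -⅖ + (c + c)/5 = -⅖ + (2*c)/5 = -⅖ + 2*c/5)
1/(D(-87, q(-14, l(-4, g))) - 50396) = 1/((-⅖ + (⅖)*(-14)) - 50396) = 1/((-⅖ - 28/5) - 50396) = 1/(-6 - 50396) = 1/(-50402) = -1/50402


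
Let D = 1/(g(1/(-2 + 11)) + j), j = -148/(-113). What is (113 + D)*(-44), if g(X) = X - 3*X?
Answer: -2771890/553 ≈ -5012.5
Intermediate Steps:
j = 148/113 (j = -148*(-1/113) = 148/113 ≈ 1.3097)
g(X) = -2*X
D = 1017/1106 (D = 1/(-2/(-2 + 11) + 148/113) = 1/(-2/9 + 148/113) = 1/(1106/1017) = 1017/1106 ≈ 0.91953)
(113 + D)*(-44) = (113 + 1017/1106)*(-44) = (125995/1106)*(-44) = -2771890/553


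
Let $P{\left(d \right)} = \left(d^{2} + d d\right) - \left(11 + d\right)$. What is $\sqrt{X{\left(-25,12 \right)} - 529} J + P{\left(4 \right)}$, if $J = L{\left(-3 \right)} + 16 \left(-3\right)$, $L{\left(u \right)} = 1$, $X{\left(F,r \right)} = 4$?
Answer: $17 - 235 i \sqrt{21} \approx 17.0 - 1076.9 i$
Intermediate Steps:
$P{\left(d \right)} = -11 - d + 2 d^{2}$ ($P{\left(d \right)} = \left(d^{2} + d^{2}\right) - \left(11 + d\right) = 2 d^{2} - \left(11 + d\right) = -11 - d + 2 d^{2}$)
$J = -47$ ($J = 1 + 16 \left(-3\right) = 1 - 48 = -47$)
$\sqrt{X{\left(-25,12 \right)} - 529} J + P{\left(4 \right)} = \sqrt{4 - 529} \left(-47\right) - \left(15 - 32\right) = \sqrt{-525} \left(-47\right) - -17 = 5 i \sqrt{21} \left(-47\right) - -17 = - 235 i \sqrt{21} + 17 = 17 - 235 i \sqrt{21}$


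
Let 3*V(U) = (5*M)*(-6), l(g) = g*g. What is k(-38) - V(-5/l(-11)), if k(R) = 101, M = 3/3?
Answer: 111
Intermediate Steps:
l(g) = g**2
M = 1 (M = 3*(1/3) = 1)
V(U) = -10 (V(U) = ((5*1)*(-6))/3 = (5*(-6))/3 = (1/3)*(-30) = -10)
k(-38) - V(-5/l(-11)) = 101 - 1*(-10) = 101 + 10 = 111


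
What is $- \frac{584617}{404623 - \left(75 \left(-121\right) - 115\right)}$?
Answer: $- \frac{584617}{413813} \approx -1.4128$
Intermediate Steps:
$- \frac{584617}{404623 - \left(75 \left(-121\right) - 115\right)} = - \frac{584617}{404623 - \left(-9075 - 115\right)} = - \frac{584617}{404623 - -9190} = - \frac{584617}{404623 + 9190} = - \frac{584617}{413813}$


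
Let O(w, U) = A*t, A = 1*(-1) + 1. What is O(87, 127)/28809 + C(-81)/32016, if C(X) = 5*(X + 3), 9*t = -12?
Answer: -65/5336 ≈ -0.012181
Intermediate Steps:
t = -4/3 (t = (⅑)*(-12) = -4/3 ≈ -1.3333)
C(X) = 15 + 5*X (C(X) = 5*(3 + X) = 15 + 5*X)
A = 0 (A = -1 + 1 = 0)
O(w, U) = 0 (O(w, U) = 0*(-4/3) = 0)
O(87, 127)/28809 + C(-81)/32016 = 0/28809 + (15 + 5*(-81))/32016 = 0*(1/28809) + (15 - 405)*(1/32016) = 0 - 390*1/32016 = 0 - 65/5336 = -65/5336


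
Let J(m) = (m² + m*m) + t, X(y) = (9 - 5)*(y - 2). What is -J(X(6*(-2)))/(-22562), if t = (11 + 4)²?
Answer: 6497/22562 ≈ 0.28796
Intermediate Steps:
t = 225 (t = 15² = 225)
X(y) = -8 + 4*y (X(y) = 4*(-2 + y) = -8 + 4*y)
J(m) = 225 + 2*m² (J(m) = (m² + m*m) + 225 = (m² + m²) + 225 = 2*m² + 225 = 225 + 2*m²)
-J(X(6*(-2)))/(-22562) = -(225 + 2*(-8 + 4*(6*(-2)))²)/(-22562) = -(225 + 2*(-8 + 4*(-12))²)*(-1/22562) = -(225 + 2*(-8 - 48)²)*(-1/22562) = -(225 + 2*(-56)²)*(-1/22562) = -(225 + 2*3136)*(-1/22562) = -(225 + 6272)*(-1/22562) = -1*6497*(-1/22562) = -6497*(-1/22562) = 6497/22562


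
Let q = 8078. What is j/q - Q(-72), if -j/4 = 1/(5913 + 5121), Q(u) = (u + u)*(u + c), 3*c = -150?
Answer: -391470607585/22283163 ≈ -17568.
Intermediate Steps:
c = -50 (c = (1/3)*(-150) = -50)
Q(u) = 2*u*(-50 + u) (Q(u) = (u + u)*(u - 50) = (2*u)*(-50 + u) = 2*u*(-50 + u))
j = -2/5517 (j = -4/(5913 + 5121) = -4/11034 = -4*1/11034 = -2/5517 ≈ -0.00036252)
j/q - Q(-72) = -2/5517/8078 - 2*(-72)*(-50 - 72) = -2/5517*1/8078 - 2*(-72)*(-122) = -1/22283163 - 1*17568 = -1/22283163 - 17568 = -391470607585/22283163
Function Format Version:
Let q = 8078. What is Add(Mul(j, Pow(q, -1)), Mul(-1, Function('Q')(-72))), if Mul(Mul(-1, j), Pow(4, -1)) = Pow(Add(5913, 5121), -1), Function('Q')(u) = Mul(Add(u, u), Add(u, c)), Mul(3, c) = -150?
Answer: Rational(-391470607585, 22283163) ≈ -17568.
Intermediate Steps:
c = -50 (c = Mul(Rational(1, 3), -150) = -50)
Function('Q')(u) = Mul(2, u, Add(-50, u)) (Function('Q')(u) = Mul(Add(u, u), Add(u, -50)) = Mul(Mul(2, u), Add(-50, u)) = Mul(2, u, Add(-50, u)))
j = Rational(-2, 5517) (j = Mul(-4, Pow(Add(5913, 5121), -1)) = Mul(-4, Pow(11034, -1)) = Mul(-4, Rational(1, 11034)) = Rational(-2, 5517) ≈ -0.00036252)
Add(Mul(j, Pow(q, -1)), Mul(-1, Function('Q')(-72))) = Add(Mul(Rational(-2, 5517), Pow(8078, -1)), Mul(-1, Mul(2, -72, Add(-50, -72)))) = Add(Mul(Rational(-2, 5517), Rational(1, 8078)), Mul(-1, Mul(2, -72, -122))) = Add(Rational(-1, 22283163), Mul(-1, 17568)) = Add(Rational(-1, 22283163), -17568) = Rational(-391470607585, 22283163)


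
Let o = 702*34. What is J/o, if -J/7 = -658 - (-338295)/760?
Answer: 917/14688 ≈ 0.062432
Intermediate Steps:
o = 23868
J = 11921/8 (J = -7*(-658 - (-338295)/760) = -7*(-658 - 285*(-1187/760)) = -7*(-658 + 3561/8) = -7*(-1703/8) = 11921/8 ≈ 1490.1)
J/o = (11921/8)/23868 = (11921/8)*(1/23868) = 917/14688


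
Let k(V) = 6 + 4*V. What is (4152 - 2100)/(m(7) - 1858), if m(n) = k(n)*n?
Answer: -19/15 ≈ -1.2667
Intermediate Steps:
m(n) = n*(6 + 4*n) (m(n) = (6 + 4*n)*n = n*(6 + 4*n))
(4152 - 2100)/(m(7) - 1858) = (4152 - 2100)/(2*7*(3 + 2*7) - 1858) = 2052/(2*7*(3 + 14) - 1858) = 2052/(2*7*17 - 1858) = 2052/(238 - 1858) = 2052/(-1620) = 2052*(-1/1620) = -19/15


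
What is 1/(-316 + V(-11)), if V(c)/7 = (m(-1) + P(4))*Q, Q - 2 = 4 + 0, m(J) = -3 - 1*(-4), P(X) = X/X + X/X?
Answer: -1/190 ≈ -0.0052632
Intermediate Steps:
P(X) = 2 (P(X) = 1 + 1 = 2)
m(J) = 1 (m(J) = -3 + 4 = 1)
Q = 6 (Q = 2 + (4 + 0) = 2 + 4 = 6)
V(c) = 126 (V(c) = 7*((1 + 2)*6) = 7*(3*6) = 7*18 = 126)
1/(-316 + V(-11)) = 1/(-316 + 126) = 1/(-190) = -1/190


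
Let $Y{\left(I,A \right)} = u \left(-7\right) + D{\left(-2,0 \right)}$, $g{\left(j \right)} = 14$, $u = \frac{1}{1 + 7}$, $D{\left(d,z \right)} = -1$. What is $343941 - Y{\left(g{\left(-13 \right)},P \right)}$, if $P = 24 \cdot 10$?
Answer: $\frac{2751543}{8} \approx 3.4394 \cdot 10^{5}$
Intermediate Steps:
$P = 240$
$u = \frac{1}{8} \approx 0.125$
$Y{\left(I,A \right)} = - \frac{15}{8}$ ($Y{\left(I,A \right)} = \frac{1}{8} \left(-7\right) - 1 = - \frac{7}{8} - 1 = - \frac{15}{8}$)
$343941 - Y{\left(g{\left(-13 \right)},P \right)} = 343941 - - \frac{15}{8} = 343941 + \frac{15}{8} = \frac{2751543}{8}$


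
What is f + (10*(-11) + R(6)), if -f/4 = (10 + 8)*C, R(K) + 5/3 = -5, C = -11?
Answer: 2026/3 ≈ 675.33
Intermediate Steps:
R(K) = -20/3 (R(K) = -5/3 - 5 = -20/3)
f = 792 (f = -4*(10 + 8)*(-11) = -72*(-11) = -4*(-198) = 792)
f + (10*(-11) + R(6)) = 792 + (10*(-11) - 20/3) = 792 + (-110 - 20/3) = 792 - 350/3 = 2026/3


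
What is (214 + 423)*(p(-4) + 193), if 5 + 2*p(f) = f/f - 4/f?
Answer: 243971/2 ≈ 1.2199e+5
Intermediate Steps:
p(f) = -2 - 2/f (p(f) = -5/2 + (f/f - 4/f)/2 = -5/2 + (1 - 4/f)/2 = -5/2 + (½ - 2/f) = -2 - 2/f)
(214 + 423)*(p(-4) + 193) = (214 + 423)*((-2 - 2/(-4)) + 193) = 637*((-2 - 2*(-¼)) + 193) = 637*((-2 + ½) + 193) = 637*(-3/2 + 193) = 637*(383/2) = 243971/2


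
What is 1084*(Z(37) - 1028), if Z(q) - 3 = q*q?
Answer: 372896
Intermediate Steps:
Z(q) = 3 + q² (Z(q) = 3 + q*q = 3 + q²)
1084*(Z(37) - 1028) = 1084*((3 + 37²) - 1028) = 1084*((3 + 1369) - 1028) = 1084*(1372 - 1028) = 1084*344 = 372896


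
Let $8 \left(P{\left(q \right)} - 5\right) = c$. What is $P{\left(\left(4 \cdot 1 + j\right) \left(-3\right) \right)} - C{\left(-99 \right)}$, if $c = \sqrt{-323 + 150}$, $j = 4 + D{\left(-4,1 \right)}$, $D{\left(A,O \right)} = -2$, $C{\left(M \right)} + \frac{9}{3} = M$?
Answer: $107 + \frac{i \sqrt{173}}{8} \approx 107.0 + 1.6441 i$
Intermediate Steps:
$C{\left(M \right)} = -3 + M$
$j = 2$ ($j = 4 - 2 = 2$)
$c = i \sqrt{173}$ ($c = \sqrt{-173} = i \sqrt{173} \approx 13.153 i$)
$P{\left(q \right)} = 5 + \frac{i \sqrt{173}}{8}$
$P{\left(\left(4 \cdot 1 + j\right) \left(-3\right) \right)} - C{\left(-99 \right)} = \left(5 + \frac{i \sqrt{173}}{8}\right) - \left(-3 - 99\right) = \left(5 + \frac{i \sqrt{173}}{8}\right) - -102 = \left(5 + \frac{i \sqrt{173}}{8}\right) + 102 = 107 + \frac{i \sqrt{173}}{8}$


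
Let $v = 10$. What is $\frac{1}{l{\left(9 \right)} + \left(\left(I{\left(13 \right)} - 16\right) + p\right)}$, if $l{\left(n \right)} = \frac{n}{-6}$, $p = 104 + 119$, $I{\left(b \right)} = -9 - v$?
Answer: $\frac{2}{373} \approx 0.0053619$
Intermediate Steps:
$I{\left(b \right)} = -19$ ($I{\left(b \right)} = -9 - 10 = -19$)
$p = 223$
$l{\left(n \right)} = - \frac{n}{6}$ ($l{\left(n \right)} = n \left(- \frac{1}{6}\right) = - \frac{n}{6}$)
$\frac{1}{l{\left(9 \right)} + \left(\left(I{\left(13 \right)} - 16\right) + p\right)} = \frac{1}{\left(- \frac{1}{6}\right) 9 + \left(\left(-19 - 16\right) + 223\right)} = \frac{1}{- \frac{3}{2} + \left(-35 + 223\right)} = \frac{1}{- \frac{3}{2} + 188} = \frac{1}{\frac{373}{2}} = \frac{2}{373}$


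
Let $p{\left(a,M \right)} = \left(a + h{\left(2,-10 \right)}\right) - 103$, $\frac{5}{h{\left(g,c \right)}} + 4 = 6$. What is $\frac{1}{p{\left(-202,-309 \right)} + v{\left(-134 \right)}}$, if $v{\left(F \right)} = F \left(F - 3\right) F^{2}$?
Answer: $\frac{2}{659271891} \approx 3.0336 \cdot 10^{-9}$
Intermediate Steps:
$h{\left(g,c \right)} = \frac{5}{2}$ ($h{\left(g,c \right)} = \frac{5}{-4 + 6} = \frac{5}{2}$)
$v{\left(F \right)} = F^{3} \left(-3 + F\right)$ ($v{\left(F \right)} = F \left(-3 + F\right) F^{2} = F^{3} \left(-3 + F\right)$)
$p{\left(a,M \right)} = - \frac{201}{2} + a$ ($p{\left(a,M \right)} = \left(a + \frac{5}{2}\right) - 103 = \left(\frac{5}{2} + a\right) - 103 = - \frac{201}{2} + a$)
$\frac{1}{p{\left(-202,-309 \right)} + v{\left(-134 \right)}} = \frac{1}{\left(- \frac{201}{2} - 202\right) + \left(-134\right)^{3} \left(-3 - 134\right)} = \frac{1}{- \frac{605}{2} - -329636248} = \frac{1}{- \frac{605}{2} + 329636248} = \frac{1}{\frac{659271891}{2}} = \frac{2}{659271891}$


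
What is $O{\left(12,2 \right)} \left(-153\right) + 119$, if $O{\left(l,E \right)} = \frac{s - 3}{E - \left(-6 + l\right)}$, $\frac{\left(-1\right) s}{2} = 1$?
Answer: $- \frac{289}{4} \approx -72.25$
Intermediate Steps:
$s = -2$ ($s = \left(-2\right) 1 = -2$)
$O{\left(l,E \right)} = - \frac{5}{6 + E - l}$ ($O{\left(l,E \right)} = \frac{-2 - 3}{E - \left(-6 + l\right)} = - \frac{5}{6 + E - l}$)
$O{\left(12,2 \right)} \left(-153\right) + 119 = \frac{5}{-6 + 12 - 2} \left(-153\right) + 119 = \frac{5}{4} \left(-153\right) + 119 = - \frac{765}{4} + 119 = - \frac{289}{4}$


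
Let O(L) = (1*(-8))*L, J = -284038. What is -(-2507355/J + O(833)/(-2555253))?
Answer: -376989365591/42693467742 ≈ -8.8301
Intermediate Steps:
O(L) = -8*L
-(-2507355/J + O(833)/(-2555253)) = -(-2507355/(-284038) - 8*833/(-2555253)) = -(-2507355*(-1/284038) - 6664*(-1/2555253)) = -(2507355/284038 + 392/150309) = -1*376989365591/42693467742 = -376989365591/42693467742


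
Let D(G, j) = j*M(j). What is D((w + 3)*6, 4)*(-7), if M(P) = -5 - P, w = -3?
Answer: 252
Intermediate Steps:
D(G, j) = j*(-5 - j)
D((w + 3)*6, 4)*(-7) = -1*4*(5 + 4)*(-7) = -1*4*9*(-7) = -36*(-7) = 252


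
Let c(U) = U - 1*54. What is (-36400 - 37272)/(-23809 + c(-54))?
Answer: 73672/23917 ≈ 3.0803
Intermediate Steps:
c(U) = -54 + U (c(U) = U - 54 = -54 + U)
(-36400 - 37272)/(-23809 + c(-54)) = (-36400 - 37272)/(-23809 + (-54 - 54)) = -73672/(-23809 - 108) = -73672/(-23917) = -73672*(-1/23917) = 73672/23917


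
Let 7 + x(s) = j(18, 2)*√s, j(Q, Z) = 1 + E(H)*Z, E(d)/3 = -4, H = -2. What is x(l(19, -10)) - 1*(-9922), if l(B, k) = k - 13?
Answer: 9915 - 23*I*√23 ≈ 9915.0 - 110.3*I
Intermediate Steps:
E(d) = -12 (E(d) = 3*(-4) = -12)
j(Q, Z) = 1 - 12*Z
l(B, k) = -13 + k
x(s) = -7 - 23*√s (x(s) = -7 + (1 - 12*2)*√s = -7 + (1 - 24)*√s = -7 - 23*√s)
x(l(19, -10)) - 1*(-9922) = (-7 - 23*√(-13 - 10)) - 1*(-9922) = (-7 - 23*I*√23) + 9922 = 9915 - 23*I*√23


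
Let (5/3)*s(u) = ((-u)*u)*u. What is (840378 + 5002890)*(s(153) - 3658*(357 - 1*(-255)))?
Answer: -128190846313548/5 ≈ -2.5638e+13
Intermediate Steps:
s(u) = -3*u³/5 (s(u) = 3*(((-u)*u)*u)/5 = 3*((-u²)*u)/5 = 3*(-u³)/5 = -3*u³/5)
(840378 + 5002890)*(s(153) - 3658*(357 - 1*(-255))) = (840378 + 5002890)*(-⅗*153³ - 3658*(357 - 1*(-255))) = 5843268*(-⅗*3581577 - 3658*(357 + 255)) = 5843268*(-10744731/5 - 3658*612) = 5843268*(-10744731/5 - 2238696) = 5843268*(-21938211/5) = -128190846313548/5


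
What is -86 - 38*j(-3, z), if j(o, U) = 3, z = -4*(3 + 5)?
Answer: -200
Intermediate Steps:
z = -32 (z = -4*8 = -32)
-86 - 38*j(-3, z) = -86 - 38*3 = -86 - 114 = -200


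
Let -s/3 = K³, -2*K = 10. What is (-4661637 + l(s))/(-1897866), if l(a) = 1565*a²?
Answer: -35902748/316311 ≈ -113.50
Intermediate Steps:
K = -5 (K = -½*10 = -5)
s = 375 (s = -3*(-5)³ = -3*(-125) = 375)
(-4661637 + l(s))/(-1897866) = (-4661637 + 1565*375²)/(-1897866) = (-4661637 + 1565*140625)*(-1/1897866) = (-4661637 + 220078125)*(-1/1897866) = 215416488*(-1/1897866) = -35902748/316311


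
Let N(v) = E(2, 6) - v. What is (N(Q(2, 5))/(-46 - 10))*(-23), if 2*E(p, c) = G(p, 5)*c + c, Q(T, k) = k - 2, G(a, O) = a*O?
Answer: 345/28 ≈ 12.321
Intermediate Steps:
G(a, O) = O*a
Q(T, k) = -2 + k
E(p, c) = c/2 + 5*c*p/2 (E(p, c) = ((5*p)*c + c)/2 = (5*c*p + c)/2 = (c + 5*c*p)/2 = c/2 + 5*c*p/2)
N(v) = 33 - v (N(v) = (1/2)*6*(1 + 5*2) - v = (1/2)*6*(1 + 10) - v = (1/2)*6*11 - v = 33 - v)
(N(Q(2, 5))/(-46 - 10))*(-23) = ((33 - (-2 + 5))/(-46 - 10))*(-23) = ((33 - 1*3)/(-56))*(-23) = ((33 - 3)*(-1/56))*(-23) = (30*(-1/56))*(-23) = -15/28*(-23) = 345/28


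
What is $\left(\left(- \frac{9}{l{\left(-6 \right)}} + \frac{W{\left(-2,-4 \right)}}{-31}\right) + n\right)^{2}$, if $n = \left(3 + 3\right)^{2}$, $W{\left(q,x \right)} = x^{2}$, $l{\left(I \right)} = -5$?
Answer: $\frac{33396841}{24025} \approx 1390.1$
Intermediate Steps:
$n = 36$ ($n = 6^{2} = 36$)
$\left(\left(- \frac{9}{l{\left(-6 \right)}} + \frac{W{\left(-2,-4 \right)}}{-31}\right) + n\right)^{2} = \left(\left(- \frac{9}{-5} + \frac{\left(-4\right)^{2}}{-31}\right) + 36\right)^{2} = \left(\left(\left(-9\right) \left(- \frac{1}{5}\right) + 16 \left(- \frac{1}{31}\right)\right) + 36\right)^{2} = \left(\left(\frac{9}{5} - \frac{16}{31}\right) + 36\right)^{2} = \left(\frac{199}{155} + 36\right)^{2} = \left(\frac{5779}{155}\right)^{2} = \frac{33396841}{24025}$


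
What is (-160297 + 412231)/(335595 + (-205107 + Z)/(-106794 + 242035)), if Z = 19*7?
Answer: 34071806094/45385998421 ≈ 0.75071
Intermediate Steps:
Z = 133
(-160297 + 412231)/(335595 + (-205107 + Z)/(-106794 + 242035)) = (-160297 + 412231)/(335595 + (-205107 + 133)/(-106794 + 242035)) = 251934/(335595 - 204974/135241) = 251934/(45385998421/135241) = 251934*(135241/45385998421) = 34071806094/45385998421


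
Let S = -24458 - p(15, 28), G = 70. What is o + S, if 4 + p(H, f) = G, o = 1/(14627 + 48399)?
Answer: -1545649623/63026 ≈ -24524.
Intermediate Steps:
o = 1/63026 ≈ 1.5866e-5
p(H, f) = 66 (p(H, f) = -4 + 70 = 66)
S = -24524 (S = -24458 - 1*66 = -24458 - 66 = -24524)
o + S = 1/63026 - 24524 = -1545649623/63026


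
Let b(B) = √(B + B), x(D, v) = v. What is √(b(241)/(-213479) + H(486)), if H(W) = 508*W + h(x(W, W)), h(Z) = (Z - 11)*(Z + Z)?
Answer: √(32292681766891308 - 213479*√482)/213479 ≈ 841.78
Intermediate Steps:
h(Z) = 2*Z*(-11 + Z) (h(Z) = (-11 + Z)*(2*Z) = 2*Z*(-11 + Z))
b(B) = √2*√B (b(B) = √(2*B) = √2*√B)
H(W) = 508*W + 2*W*(-11 + W)
√(b(241)/(-213479) + H(486)) = √((√2*√241)/(-213479) + 2*486*(243 + 486)) = √(√482*(-1/213479) + 2*486*729) = √(-√482/213479 + 708588) = √(708588 - √482/213479)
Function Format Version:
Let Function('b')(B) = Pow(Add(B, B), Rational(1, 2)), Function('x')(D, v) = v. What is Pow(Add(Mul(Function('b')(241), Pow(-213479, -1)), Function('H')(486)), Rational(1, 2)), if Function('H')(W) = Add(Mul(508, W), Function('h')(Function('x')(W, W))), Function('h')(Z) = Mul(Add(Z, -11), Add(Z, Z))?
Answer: Mul(Rational(1, 213479), Pow(Add(32292681766891308, Mul(-213479, Pow(482, Rational(1, 2)))), Rational(1, 2))) ≈ 841.78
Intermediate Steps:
Function('h')(Z) = Mul(2, Z, Add(-11, Z)) (Function('h')(Z) = Mul(Add(-11, Z), Mul(2, Z)) = Mul(2, Z, Add(-11, Z)))
Function('b')(B) = Mul(Pow(2, Rational(1, 2)), Pow(B, Rational(1, 2))) (Function('b')(B) = Pow(Mul(2, B), Rational(1, 2)) = Mul(Pow(2, Rational(1, 2)), Pow(B, Rational(1, 2))))
Function('H')(W) = Add(Mul(508, W), Mul(2, W, Add(-11, W)))
Pow(Add(Mul(Function('b')(241), Pow(-213479, -1)), Function('H')(486)), Rational(1, 2)) = Pow(Add(Mul(Mul(Pow(2, Rational(1, 2)), Pow(241, Rational(1, 2))), Pow(-213479, -1)), Mul(2, 486, Add(243, 486))), Rational(1, 2)) = Pow(Add(Mul(Pow(482, Rational(1, 2)), Rational(-1, 213479)), Mul(2, 486, 729)), Rational(1, 2)) = Pow(Add(Mul(Rational(-1, 213479), Pow(482, Rational(1, 2))), 708588), Rational(1, 2)) = Pow(Add(708588, Mul(Rational(-1, 213479), Pow(482, Rational(1, 2)))), Rational(1, 2))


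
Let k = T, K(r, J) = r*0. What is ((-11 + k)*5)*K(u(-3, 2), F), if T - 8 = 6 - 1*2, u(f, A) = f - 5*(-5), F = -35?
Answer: 0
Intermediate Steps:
u(f, A) = 25 + f (u(f, A) = f + 25 = 25 + f)
K(r, J) = 0
T = 12 (T = 8 + (6 - 1*2) = 8 + (6 - 2) = 8 + 4 = 12)
k = 12
((-11 + k)*5)*K(u(-3, 2), F) = ((-11 + 12)*5)*0 = (1*5)*0 = 5*0 = 0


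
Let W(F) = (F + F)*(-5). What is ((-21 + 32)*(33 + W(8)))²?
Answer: 267289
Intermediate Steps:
W(F) = -10*F (W(F) = (2*F)*(-5) = -10*F)
((-21 + 32)*(33 + W(8)))² = ((-21 + 32)*(33 - 10*8))² = (11*(33 - 80))² = (11*(-47))² = (-517)² = 267289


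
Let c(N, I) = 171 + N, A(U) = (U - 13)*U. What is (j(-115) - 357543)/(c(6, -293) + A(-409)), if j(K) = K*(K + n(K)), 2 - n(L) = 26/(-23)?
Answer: -344678/172775 ≈ -1.9950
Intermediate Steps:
A(U) = U*(-13 + U) (A(U) = (-13 + U)*U = U*(-13 + U))
n(L) = 72/23 (n(L) = 2 - 26/(-23) = 2 - 26*(-1)/23 = 2 - 1*(-26/23) = 2 + 26/23 = 72/23)
j(K) = K*(72/23 + K) (j(K) = K*(K + 72/23) = K*(72/23 + K))
(j(-115) - 357543)/(c(6, -293) + A(-409)) = ((1/23)*(-115)*(72 + 23*(-115)) - 357543)/((171 + 6) - 409*(-13 - 409)) = ((1/23)*(-115)*(72 - 2645) - 357543)/(177 - 409*(-422)) = ((1/23)*(-115)*(-2573) - 357543)/(177 + 172598) = (12865 - 357543)/172775 = -344678*1/172775 = -344678/172775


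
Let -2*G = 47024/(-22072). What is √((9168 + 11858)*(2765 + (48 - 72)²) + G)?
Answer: √534732454177847/2759 ≈ 8381.4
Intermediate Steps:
G = 2939/2759 (G = -23512/(-22072) = -23512*(-1)/22072 = -½*(-5878/2759) = 2939/2759 ≈ 1.0652)
√((9168 + 11858)*(2765 + (48 - 72)²) + G) = √((9168 + 11858)*(2765 + (48 - 72)²) + 2939/2759) = √(21026*(2765 + (-24)²) + 2939/2759) = √(21026*(2765 + 576) + 2939/2759) = √(21026*3341 + 2939/2759) = √(70247866 + 2939/2759) = √(193813865233/2759) = √534732454177847/2759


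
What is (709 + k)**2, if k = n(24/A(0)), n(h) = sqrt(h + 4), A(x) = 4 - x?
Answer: (709 + sqrt(10))**2 ≈ 5.0718e+5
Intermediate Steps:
n(h) = sqrt(4 + h)
k = sqrt(10) (k = sqrt(4 + 24/(4 - 1*0)) = sqrt(4 + 24/(4 + 0)) = sqrt(4 + 24/4) = sqrt(4 + 24*(1/4)) = sqrt(4 + 6) = sqrt(10) ≈ 3.1623)
(709 + k)**2 = (709 + sqrt(10))**2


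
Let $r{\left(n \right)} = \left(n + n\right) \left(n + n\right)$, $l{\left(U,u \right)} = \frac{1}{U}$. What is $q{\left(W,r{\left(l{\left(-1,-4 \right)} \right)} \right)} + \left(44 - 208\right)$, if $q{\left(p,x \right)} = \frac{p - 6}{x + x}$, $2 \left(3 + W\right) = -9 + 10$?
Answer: $- \frac{2641}{16} \approx -165.06$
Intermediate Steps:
$r{\left(n \right)} = 4 n^{2}$ ($r{\left(n \right)} = 2 n 2 n = 4 n^{2}$)
$W = - \frac{5}{2}$ ($W = -3 + \frac{-9 + 10}{2} = -3 + \frac{1}{2} \cdot 1 = -3 + \frac{1}{2} = - \frac{5}{2} \approx -2.5$)
$q{\left(p,x \right)} = \frac{-6 + p}{2 x}$
$q{\left(W,r{\left(l{\left(-1,-4 \right)} \right)} \right)} + \left(44 - 208\right) = \frac{-6 - \frac{5}{2}}{2 \cdot 4 \left(\frac{1}{-1}\right)^{2}} + \left(44 - 208\right) = \frac{1}{2} \frac{1}{4 \left(-1\right)^{2}} \left(- \frac{17}{2}\right) - 164 = \frac{1}{2} \frac{1}{4 \cdot 1} \left(- \frac{17}{2}\right) - 164 = \frac{1}{2} \cdot \frac{1}{4} \left(- \frac{17}{2}\right) - 164 = - \frac{17}{16} - 164 = - \frac{2641}{16}$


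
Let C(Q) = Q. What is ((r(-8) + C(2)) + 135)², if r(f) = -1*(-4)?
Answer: 19881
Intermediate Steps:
r(f) = 4
((r(-8) + C(2)) + 135)² = ((4 + 2) + 135)² = (6 + 135)² = 141² = 19881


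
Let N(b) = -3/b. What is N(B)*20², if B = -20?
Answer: 60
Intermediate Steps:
N(B)*20² = -3/(-20)*20² = -3*(-1/20)*400 = (3/20)*400 = 60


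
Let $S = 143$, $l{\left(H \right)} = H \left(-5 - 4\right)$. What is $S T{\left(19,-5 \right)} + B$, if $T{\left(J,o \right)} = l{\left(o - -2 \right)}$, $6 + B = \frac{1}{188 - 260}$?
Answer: $\frac{277559}{72} \approx 3855.0$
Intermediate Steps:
$B = - \frac{433}{72}$ ($B = -6 + \frac{1}{188 - 260} = -6 + \frac{1}{-72} = -6 - \frac{1}{72} = - \frac{433}{72} \approx -6.0139$)
$l{\left(H \right)} = - 9 H$ ($l{\left(H \right)} = H \left(-9\right) = - 9 H$)
$T{\left(J,o \right)} = -18 - 9 o$ ($T{\left(J,o \right)} = - 9 \left(o - -2\right) = - 9 \left(o + 2\right) = - 9 \left(2 + o\right) = -18 - 9 o$)
$S T{\left(19,-5 \right)} + B = 143 \left(-18 - -45\right) - \frac{433}{72} = 143 \left(-18 + 45\right) - \frac{433}{72} = 143 \cdot 27 - \frac{433}{72} = 3861 - \frac{433}{72} = \frac{277559}{72}$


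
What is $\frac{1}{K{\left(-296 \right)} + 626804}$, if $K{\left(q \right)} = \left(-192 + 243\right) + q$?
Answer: $\frac{1}{626559} \approx 1.596 \cdot 10^{-6}$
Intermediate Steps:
$K{\left(q \right)} = 51 + q$
$\frac{1}{K{\left(-296 \right)} + 626804} = \frac{1}{\left(51 - 296\right) + 626804} = \frac{1}{-245 + 626804} = \frac{1}{626559}$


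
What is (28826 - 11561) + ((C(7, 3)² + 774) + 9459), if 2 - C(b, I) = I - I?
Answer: 27502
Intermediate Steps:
C(b, I) = 2 (C(b, I) = 2 - (I - I) = 2 - 1*0 = 2 + 0 = 2)
(28826 - 11561) + ((C(7, 3)² + 774) + 9459) = (28826 - 11561) + ((2² + 774) + 9459) = 17265 + ((4 + 774) + 9459) = 17265 + (778 + 9459) = 17265 + 10237 = 27502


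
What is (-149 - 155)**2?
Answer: 92416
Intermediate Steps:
(-149 - 155)**2 = (-304)**2 = 92416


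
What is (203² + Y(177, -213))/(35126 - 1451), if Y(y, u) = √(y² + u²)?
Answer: 41209/33675 + √8522/11225 ≈ 1.2320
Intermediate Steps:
Y(y, u) = √(u² + y²)
(203² + Y(177, -213))/(35126 - 1451) = (203² + √((-213)² + 177²))/(35126 - 1451) = (41209 + √(45369 + 31329))/33675 = (41209 + √76698)*(1/33675) = (41209 + 3*√8522)*(1/33675) = 41209/33675 + √8522/11225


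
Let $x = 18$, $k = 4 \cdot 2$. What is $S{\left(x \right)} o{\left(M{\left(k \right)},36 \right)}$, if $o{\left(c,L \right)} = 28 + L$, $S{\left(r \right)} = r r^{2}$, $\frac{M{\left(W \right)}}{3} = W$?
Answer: $373248$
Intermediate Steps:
$k = 8$
$M{\left(W \right)} = 3 W$
$S{\left(r \right)} = r^{3}$
$S{\left(x \right)} o{\left(M{\left(k \right)},36 \right)} = 18^{3} \left(28 + 36\right) = 5832 \cdot 64 = 373248$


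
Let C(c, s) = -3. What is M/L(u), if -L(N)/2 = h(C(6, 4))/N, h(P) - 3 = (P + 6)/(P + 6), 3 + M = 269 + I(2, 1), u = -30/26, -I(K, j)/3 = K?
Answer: 75/2 ≈ 37.500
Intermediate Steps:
I(K, j) = -3*K
u = -15/13 (u = -30*1/26 = -15/13 ≈ -1.1538)
M = 260 (M = -3 + (269 - 3*2) = -3 + (269 - 6) = -3 + 263 = 260)
h(P) = 4 (h(P) = 3 + (P + 6)/(P + 6) = 3 + (6 + P)/(6 + P) = 3 + 1 = 4)
L(N) = -8/N
M/L(u) = 260/((-8/(-15/13))) = 260/((-8*(-13/15))) = 260/(104/15) = 260*(15/104) = 75/2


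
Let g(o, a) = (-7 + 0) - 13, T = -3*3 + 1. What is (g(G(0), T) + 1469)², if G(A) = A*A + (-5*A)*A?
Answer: 2099601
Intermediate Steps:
T = -8 (T = -9 + 1 = -8)
G(A) = -4*A² (G(A) = A² - 5*A² = -4*A²)
g(o, a) = -20 (g(o, a) = -7 - 13 = -20)
(g(G(0), T) + 1469)² = (-20 + 1469)² = 1449² = 2099601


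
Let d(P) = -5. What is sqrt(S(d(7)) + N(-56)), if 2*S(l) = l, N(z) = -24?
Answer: I*sqrt(106)/2 ≈ 5.1478*I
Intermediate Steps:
S(l) = l/2
sqrt(S(d(7)) + N(-56)) = sqrt((1/2)*(-5) - 24) = sqrt(-5/2 - 24) = sqrt(-53/2) = I*sqrt(106)/2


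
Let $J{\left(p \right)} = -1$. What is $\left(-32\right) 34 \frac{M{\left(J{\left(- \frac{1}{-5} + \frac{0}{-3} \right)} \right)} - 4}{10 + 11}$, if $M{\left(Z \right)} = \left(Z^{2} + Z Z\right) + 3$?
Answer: $- \frac{1088}{21} \approx -51.81$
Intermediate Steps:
$M{\left(Z \right)} = 3 + 2 Z^{2}$ ($M{\left(Z \right)} = \left(Z^{2} + Z^{2}\right) + 3 = 2 Z^{2} + 3 = 3 + 2 Z^{2}$)
$\left(-32\right) 34 \frac{M{\left(J{\left(- \frac{1}{-5} + \frac{0}{-3} \right)} \right)} - 4}{10 + 11} = \left(-32\right) 34 \frac{\left(3 + 2 \left(-1\right)^{2}\right) - 4}{10 + 11} = - 1088 \frac{\left(3 + 2 \cdot 1\right) - 4}{21} = - 1088 \left(\left(3 + 2\right) - 4\right) \frac{1}{21} = - 1088 \left(5 - 4\right) \frac{1}{21} = - 1088 \cdot 1 \cdot \frac{1}{21} = \left(-1088\right) \frac{1}{21} = - \frac{1088}{21}$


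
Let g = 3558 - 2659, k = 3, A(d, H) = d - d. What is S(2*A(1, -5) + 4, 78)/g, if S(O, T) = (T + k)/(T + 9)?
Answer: 27/26071 ≈ 0.0010356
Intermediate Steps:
A(d, H) = 0
S(O, T) = (3 + T)/(9 + T) (S(O, T) = (T + 3)/(T + 9) = (3 + T)/(9 + T))
g = 899
S(2*A(1, -5) + 4, 78)/g = ((3 + 78)/(9 + 78))/899 = (81/87)*(1/899) = ((1/87)*81)*(1/899) = (27/29)*(1/899) = 27/26071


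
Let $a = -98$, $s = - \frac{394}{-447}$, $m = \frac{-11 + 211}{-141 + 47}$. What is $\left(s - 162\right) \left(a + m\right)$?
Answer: $\frac{338926120}{21009} \approx 16132.0$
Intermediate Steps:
$m = - \frac{100}{47}$ ($m = \frac{200}{-94} = 200 \left(- \frac{1}{94}\right) = - \frac{100}{47} \approx -2.1277$)
$s = \frac{394}{447}$ ($s = \left(-394\right) \left(- \frac{1}{447}\right) = \frac{394}{447} \approx 0.88143$)
$\left(s - 162\right) \left(a + m\right) = \left(\frac{394}{447} - 162\right) \left(-98 - \frac{100}{47}\right) = \left(- \frac{72020}{447}\right) \left(- \frac{4706}{47}\right) = \frac{338926120}{21009}$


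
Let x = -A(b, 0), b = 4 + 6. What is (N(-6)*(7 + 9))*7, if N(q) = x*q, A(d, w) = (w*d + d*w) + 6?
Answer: 4032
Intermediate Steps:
b = 10
A(d, w) = 6 + 2*d*w (A(d, w) = (d*w + d*w) + 6 = 2*d*w + 6 = 6 + 2*d*w)
x = -6 (x = -(6 + 2*10*0) = -(6 + 0) = -1*6 = -6)
N(q) = -6*q
(N(-6)*(7 + 9))*7 = ((-6*(-6))*(7 + 9))*7 = (36*16)*7 = 576*7 = 4032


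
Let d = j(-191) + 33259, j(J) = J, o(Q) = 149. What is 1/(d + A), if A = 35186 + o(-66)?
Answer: 1/68403 ≈ 1.4619e-5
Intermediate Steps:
A = 35335 (A = 35186 + 149 = 35335)
d = 33068 (d = -191 + 33259 = 33068)
1/(d + A) = 1/(33068 + 35335) = 1/68403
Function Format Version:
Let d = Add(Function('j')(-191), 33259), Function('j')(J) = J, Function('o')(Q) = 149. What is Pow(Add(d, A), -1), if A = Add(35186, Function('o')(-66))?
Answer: Rational(1, 68403) ≈ 1.4619e-5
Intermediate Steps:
A = 35335 (A = Add(35186, 149) = 35335)
d = 33068 (d = Add(-191, 33259) = 33068)
Pow(Add(d, A), -1) = Pow(Add(33068, 35335), -1) = Pow(68403, -1) = Rational(1, 68403)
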